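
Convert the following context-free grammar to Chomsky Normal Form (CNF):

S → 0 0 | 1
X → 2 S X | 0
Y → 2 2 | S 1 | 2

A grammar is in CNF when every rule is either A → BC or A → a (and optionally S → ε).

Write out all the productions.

T0 → 0; S → 1; T2 → 2; X → 0; T1 → 1; Y → 2; S → T0 T0; X → T2 X0; X0 → S X; Y → T2 T2; Y → S T1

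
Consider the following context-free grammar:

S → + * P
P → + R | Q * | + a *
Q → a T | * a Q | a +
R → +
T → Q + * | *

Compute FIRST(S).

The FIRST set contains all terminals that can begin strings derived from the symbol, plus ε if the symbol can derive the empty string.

We compute FIRST(S) using the standard algorithm.
FIRST(P) = {*, +, a}
FIRST(Q) = {*, a}
FIRST(R) = {+}
FIRST(S) = {+}
FIRST(T) = {*, a}
Therefore, FIRST(S) = {+}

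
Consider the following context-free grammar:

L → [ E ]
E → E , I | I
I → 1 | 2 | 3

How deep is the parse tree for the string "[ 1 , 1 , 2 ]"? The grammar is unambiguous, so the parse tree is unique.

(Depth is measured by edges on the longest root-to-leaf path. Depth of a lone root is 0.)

5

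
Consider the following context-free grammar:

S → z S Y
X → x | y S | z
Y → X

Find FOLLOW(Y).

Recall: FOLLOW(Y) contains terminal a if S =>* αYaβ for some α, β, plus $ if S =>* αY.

We compute FOLLOW(Y) using the standard algorithm.
FOLLOW(S) starts with {$}.
FIRST(S) = {z}
FIRST(X) = {x, y, z}
FIRST(Y) = {x, y, z}
FOLLOW(S) = {$, x, y, z}
FOLLOW(X) = {$, x, y, z}
FOLLOW(Y) = {$, x, y, z}
Therefore, FOLLOW(Y) = {$, x, y, z}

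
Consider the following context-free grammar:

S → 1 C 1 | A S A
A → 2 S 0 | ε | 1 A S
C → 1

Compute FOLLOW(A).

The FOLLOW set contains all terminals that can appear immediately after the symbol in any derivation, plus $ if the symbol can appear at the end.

We compute FOLLOW(A) using the standard algorithm.
FOLLOW(S) starts with {$}.
FIRST(A) = {1, 2, ε}
FIRST(C) = {1}
FIRST(S) = {1, 2}
FOLLOW(A) = {$, 0, 1, 2}
FOLLOW(C) = {1}
FOLLOW(S) = {$, 0, 1, 2}
Therefore, FOLLOW(A) = {$, 0, 1, 2}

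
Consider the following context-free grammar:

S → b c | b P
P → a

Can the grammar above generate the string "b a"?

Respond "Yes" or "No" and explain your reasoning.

Yes - a valid derivation exists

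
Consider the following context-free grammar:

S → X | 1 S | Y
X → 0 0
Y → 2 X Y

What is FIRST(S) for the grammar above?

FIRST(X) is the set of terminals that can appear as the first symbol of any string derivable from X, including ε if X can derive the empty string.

We compute FIRST(S) using the standard algorithm.
FIRST(S) = {0, 1, 2}
FIRST(X) = {0}
FIRST(Y) = {2}
Therefore, FIRST(S) = {0, 1, 2}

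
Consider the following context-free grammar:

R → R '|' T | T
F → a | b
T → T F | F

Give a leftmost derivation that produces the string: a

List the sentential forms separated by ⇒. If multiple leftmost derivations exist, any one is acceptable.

R ⇒ T ⇒ F ⇒ a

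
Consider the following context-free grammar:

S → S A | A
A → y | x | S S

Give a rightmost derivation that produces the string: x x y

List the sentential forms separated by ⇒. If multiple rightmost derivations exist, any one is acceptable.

S ⇒ S A ⇒ S y ⇒ S A y ⇒ S x y ⇒ A x y ⇒ x x y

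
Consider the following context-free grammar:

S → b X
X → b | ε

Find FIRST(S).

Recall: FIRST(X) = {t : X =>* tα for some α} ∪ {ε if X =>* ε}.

We compute FIRST(S) using the standard algorithm.
FIRST(S) = {b}
FIRST(X) = {b, ε}
Therefore, FIRST(S) = {b}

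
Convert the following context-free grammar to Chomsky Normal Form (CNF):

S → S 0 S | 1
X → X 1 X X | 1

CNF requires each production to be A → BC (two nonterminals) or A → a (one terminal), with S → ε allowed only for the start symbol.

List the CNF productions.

T0 → 0; S → 1; T1 → 1; X → 1; S → S X0; X0 → T0 S; X → X X1; X1 → T1 X2; X2 → X X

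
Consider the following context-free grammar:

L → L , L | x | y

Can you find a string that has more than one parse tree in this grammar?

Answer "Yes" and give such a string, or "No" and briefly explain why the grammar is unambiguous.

Yes - the string 'y , y , x , y , y , x' has two distinct parse trees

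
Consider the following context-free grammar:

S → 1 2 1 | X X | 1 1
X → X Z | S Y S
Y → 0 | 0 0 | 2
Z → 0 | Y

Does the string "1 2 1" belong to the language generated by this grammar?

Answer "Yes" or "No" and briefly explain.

Yes - a valid derivation exists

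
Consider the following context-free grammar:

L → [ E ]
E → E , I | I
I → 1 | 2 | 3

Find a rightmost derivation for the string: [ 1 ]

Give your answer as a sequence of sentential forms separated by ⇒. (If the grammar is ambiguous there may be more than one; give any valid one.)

L ⇒ [ E ] ⇒ [ I ] ⇒ [ 1 ]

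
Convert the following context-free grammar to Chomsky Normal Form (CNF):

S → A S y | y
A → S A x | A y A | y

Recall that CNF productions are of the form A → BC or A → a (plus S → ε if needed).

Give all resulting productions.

TY → y; S → y; TX → x; A → y; S → A X0; X0 → S TY; A → S X1; X1 → A TX; A → A X2; X2 → TY A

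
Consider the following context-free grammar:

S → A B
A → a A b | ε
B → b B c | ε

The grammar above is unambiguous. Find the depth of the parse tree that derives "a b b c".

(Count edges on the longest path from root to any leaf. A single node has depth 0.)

3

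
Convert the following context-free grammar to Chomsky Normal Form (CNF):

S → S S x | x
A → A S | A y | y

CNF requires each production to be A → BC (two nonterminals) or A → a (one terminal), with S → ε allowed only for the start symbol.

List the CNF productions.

TX → x; S → x; TY → y; A → y; S → S X0; X0 → S TX; A → A S; A → A TY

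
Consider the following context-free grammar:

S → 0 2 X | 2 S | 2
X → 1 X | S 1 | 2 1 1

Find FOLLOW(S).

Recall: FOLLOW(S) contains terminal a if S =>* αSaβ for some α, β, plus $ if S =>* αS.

We compute FOLLOW(S) using the standard algorithm.
FOLLOW(S) starts with {$}.
FIRST(S) = {0, 2}
FIRST(X) = {0, 1, 2}
FOLLOW(S) = {$, 1}
FOLLOW(X) = {$, 1}
Therefore, FOLLOW(S) = {$, 1}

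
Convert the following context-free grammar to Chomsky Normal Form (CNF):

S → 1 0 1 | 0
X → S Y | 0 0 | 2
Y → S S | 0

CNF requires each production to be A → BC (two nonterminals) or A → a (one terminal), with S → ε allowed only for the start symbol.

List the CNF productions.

T1 → 1; T0 → 0; S → 0; X → 2; Y → 0; S → T1 X0; X0 → T0 T1; X → S Y; X → T0 T0; Y → S S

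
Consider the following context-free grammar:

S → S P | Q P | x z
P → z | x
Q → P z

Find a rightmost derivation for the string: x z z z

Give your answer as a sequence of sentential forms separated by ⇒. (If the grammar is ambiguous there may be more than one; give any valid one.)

S ⇒ S P ⇒ S z ⇒ S P z ⇒ S z z ⇒ x z z z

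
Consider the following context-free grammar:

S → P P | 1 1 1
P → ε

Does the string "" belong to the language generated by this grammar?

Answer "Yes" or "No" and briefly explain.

Yes - a valid derivation exists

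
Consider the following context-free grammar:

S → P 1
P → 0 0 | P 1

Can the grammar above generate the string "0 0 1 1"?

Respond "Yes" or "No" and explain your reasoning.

Yes - a valid derivation exists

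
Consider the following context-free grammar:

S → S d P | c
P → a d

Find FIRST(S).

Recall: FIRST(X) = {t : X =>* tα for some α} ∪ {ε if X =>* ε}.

We compute FIRST(S) using the standard algorithm.
FIRST(P) = {a}
FIRST(S) = {c}
Therefore, FIRST(S) = {c}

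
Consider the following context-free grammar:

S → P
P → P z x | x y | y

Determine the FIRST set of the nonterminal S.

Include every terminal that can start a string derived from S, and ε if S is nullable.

We compute FIRST(S) using the standard algorithm.
FIRST(P) = {x, y}
FIRST(S) = {x, y}
Therefore, FIRST(S) = {x, y}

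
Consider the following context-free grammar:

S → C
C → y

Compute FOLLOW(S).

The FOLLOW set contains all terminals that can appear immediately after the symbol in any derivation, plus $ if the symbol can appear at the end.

We compute FOLLOW(S) using the standard algorithm.
FOLLOW(S) starts with {$}.
FIRST(C) = {y}
FIRST(S) = {y}
FOLLOW(C) = {$}
FOLLOW(S) = {$}
Therefore, FOLLOW(S) = {$}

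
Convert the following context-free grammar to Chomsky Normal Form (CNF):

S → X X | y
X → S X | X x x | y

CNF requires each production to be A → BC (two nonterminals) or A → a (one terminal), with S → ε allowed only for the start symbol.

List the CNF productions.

S → y; TX → x; X → y; S → X X; X → S X; X → X X0; X0 → TX TX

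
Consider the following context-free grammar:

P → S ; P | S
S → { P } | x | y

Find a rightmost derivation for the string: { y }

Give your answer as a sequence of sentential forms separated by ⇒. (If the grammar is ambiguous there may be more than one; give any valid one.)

P ⇒ S ⇒ { P } ⇒ { S } ⇒ { y }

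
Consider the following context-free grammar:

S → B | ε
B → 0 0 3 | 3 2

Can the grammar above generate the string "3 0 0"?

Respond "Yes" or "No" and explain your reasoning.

No - no valid derivation exists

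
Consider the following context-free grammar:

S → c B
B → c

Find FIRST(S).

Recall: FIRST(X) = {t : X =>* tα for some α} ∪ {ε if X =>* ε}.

We compute FIRST(S) using the standard algorithm.
FIRST(B) = {c}
FIRST(S) = {c}
Therefore, FIRST(S) = {c}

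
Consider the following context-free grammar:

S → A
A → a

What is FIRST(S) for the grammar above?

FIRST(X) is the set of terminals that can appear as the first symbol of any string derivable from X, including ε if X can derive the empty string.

We compute FIRST(S) using the standard algorithm.
FIRST(A) = {a}
FIRST(S) = {a}
Therefore, FIRST(S) = {a}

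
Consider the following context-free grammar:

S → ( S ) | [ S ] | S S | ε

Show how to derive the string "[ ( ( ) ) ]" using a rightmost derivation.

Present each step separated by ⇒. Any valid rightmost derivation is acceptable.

S ⇒ [ S ] ⇒ [ ( S ) ] ⇒ [ ( ( S ) ) ] ⇒ [ ( ( ) ) ]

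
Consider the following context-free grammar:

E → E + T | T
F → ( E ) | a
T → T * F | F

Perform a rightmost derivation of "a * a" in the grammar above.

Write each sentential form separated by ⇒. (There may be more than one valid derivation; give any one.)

E ⇒ T ⇒ T * F ⇒ T * a ⇒ F * a ⇒ a * a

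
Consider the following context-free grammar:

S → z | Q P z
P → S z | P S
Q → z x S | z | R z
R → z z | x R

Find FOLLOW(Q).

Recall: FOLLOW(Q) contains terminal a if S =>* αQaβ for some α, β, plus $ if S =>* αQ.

We compute FOLLOW(Q) using the standard algorithm.
FOLLOW(S) starts with {$}.
FIRST(P) = {x, z}
FIRST(Q) = {x, z}
FIRST(R) = {x, z}
FIRST(S) = {x, z}
FOLLOW(P) = {x, z}
FOLLOW(Q) = {x, z}
FOLLOW(R) = {z}
FOLLOW(S) = {$, x, z}
Therefore, FOLLOW(Q) = {x, z}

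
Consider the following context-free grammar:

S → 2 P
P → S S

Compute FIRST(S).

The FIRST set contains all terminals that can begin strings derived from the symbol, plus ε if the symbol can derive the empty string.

We compute FIRST(S) using the standard algorithm.
FIRST(P) = {2}
FIRST(S) = {2}
Therefore, FIRST(S) = {2}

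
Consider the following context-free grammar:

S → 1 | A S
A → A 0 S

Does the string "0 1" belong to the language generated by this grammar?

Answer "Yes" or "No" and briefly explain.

No - no valid derivation exists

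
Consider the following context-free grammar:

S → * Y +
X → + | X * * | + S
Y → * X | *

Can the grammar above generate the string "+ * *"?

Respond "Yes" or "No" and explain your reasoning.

No - no valid derivation exists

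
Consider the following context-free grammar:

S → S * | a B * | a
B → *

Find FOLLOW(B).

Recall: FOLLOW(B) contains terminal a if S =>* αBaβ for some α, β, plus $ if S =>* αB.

We compute FOLLOW(B) using the standard algorithm.
FOLLOW(S) starts with {$}.
FIRST(B) = {*}
FIRST(S) = {a}
FOLLOW(B) = {*}
FOLLOW(S) = {$, *}
Therefore, FOLLOW(B) = {*}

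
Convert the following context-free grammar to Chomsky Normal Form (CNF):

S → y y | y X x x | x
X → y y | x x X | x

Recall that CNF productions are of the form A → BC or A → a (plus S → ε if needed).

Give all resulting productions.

TY → y; TX → x; S → x; X → x; S → TY TY; S → TY X0; X0 → X X1; X1 → TX TX; X → TY TY; X → TX X2; X2 → TX X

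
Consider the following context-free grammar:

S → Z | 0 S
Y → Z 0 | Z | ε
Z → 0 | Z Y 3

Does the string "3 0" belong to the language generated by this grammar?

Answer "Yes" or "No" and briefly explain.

No - no valid derivation exists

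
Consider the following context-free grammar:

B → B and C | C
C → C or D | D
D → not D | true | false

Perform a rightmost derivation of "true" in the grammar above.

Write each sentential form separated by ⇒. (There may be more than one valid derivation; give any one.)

B ⇒ C ⇒ D ⇒ true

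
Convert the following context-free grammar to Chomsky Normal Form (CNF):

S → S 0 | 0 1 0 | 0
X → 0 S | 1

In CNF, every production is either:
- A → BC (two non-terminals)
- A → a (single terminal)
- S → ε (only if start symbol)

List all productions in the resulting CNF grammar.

T0 → 0; T1 → 1; S → 0; X → 1; S → S T0; S → T0 X0; X0 → T1 T0; X → T0 S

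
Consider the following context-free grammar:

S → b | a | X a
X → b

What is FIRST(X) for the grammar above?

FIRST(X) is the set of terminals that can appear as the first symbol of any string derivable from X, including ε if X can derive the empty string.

We compute FIRST(X) using the standard algorithm.
FIRST(S) = {a, b}
FIRST(X) = {b}
Therefore, FIRST(X) = {b}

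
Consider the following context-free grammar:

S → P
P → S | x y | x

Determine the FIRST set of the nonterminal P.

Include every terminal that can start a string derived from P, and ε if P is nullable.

We compute FIRST(P) using the standard algorithm.
FIRST(P) = {x}
FIRST(S) = {x}
Therefore, FIRST(P) = {x}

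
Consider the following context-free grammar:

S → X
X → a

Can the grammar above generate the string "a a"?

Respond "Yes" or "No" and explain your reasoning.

No - no valid derivation exists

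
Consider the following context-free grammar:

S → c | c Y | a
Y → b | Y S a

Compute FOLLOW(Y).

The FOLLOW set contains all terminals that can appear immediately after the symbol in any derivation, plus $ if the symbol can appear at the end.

We compute FOLLOW(Y) using the standard algorithm.
FOLLOW(S) starts with {$}.
FIRST(S) = {a, c}
FIRST(Y) = {b}
FOLLOW(S) = {$, a}
FOLLOW(Y) = {$, a, c}
Therefore, FOLLOW(Y) = {$, a, c}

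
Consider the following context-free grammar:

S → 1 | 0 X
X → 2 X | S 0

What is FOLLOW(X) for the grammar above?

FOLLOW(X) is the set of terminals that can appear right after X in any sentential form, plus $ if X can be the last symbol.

We compute FOLLOW(X) using the standard algorithm.
FOLLOW(S) starts with {$}.
FIRST(S) = {0, 1}
FIRST(X) = {0, 1, 2}
FOLLOW(S) = {$, 0}
FOLLOW(X) = {$, 0}
Therefore, FOLLOW(X) = {$, 0}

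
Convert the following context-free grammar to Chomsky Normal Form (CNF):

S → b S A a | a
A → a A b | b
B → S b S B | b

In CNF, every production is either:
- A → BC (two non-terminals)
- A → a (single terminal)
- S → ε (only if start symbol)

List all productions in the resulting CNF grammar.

TB → b; TA → a; S → a; A → b; B → b; S → TB X0; X0 → S X1; X1 → A TA; A → TA X2; X2 → A TB; B → S X3; X3 → TB X4; X4 → S B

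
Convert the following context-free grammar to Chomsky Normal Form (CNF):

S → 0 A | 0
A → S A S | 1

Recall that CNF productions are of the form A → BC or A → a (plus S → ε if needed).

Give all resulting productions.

T0 → 0; S → 0; A → 1; S → T0 A; A → S X0; X0 → A S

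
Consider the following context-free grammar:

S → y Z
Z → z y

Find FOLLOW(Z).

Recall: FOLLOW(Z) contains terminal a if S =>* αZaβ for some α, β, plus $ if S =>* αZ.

We compute FOLLOW(Z) using the standard algorithm.
FOLLOW(S) starts with {$}.
FIRST(S) = {y}
FIRST(Z) = {z}
FOLLOW(S) = {$}
FOLLOW(Z) = {$}
Therefore, FOLLOW(Z) = {$}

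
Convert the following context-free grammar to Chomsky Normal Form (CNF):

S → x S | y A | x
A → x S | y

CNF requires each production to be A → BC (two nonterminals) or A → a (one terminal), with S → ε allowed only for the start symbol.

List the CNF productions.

TX → x; TY → y; S → x; A → y; S → TX S; S → TY A; A → TX S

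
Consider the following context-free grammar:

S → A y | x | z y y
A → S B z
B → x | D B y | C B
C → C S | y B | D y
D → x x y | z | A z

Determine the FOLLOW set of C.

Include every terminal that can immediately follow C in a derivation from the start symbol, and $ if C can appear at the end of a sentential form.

We compute FOLLOW(C) using the standard algorithm.
FOLLOW(S) starts with {$}.
FIRST(A) = {x, z}
FIRST(B) = {x, y, z}
FIRST(C) = {x, y, z}
FIRST(D) = {x, z}
FIRST(S) = {x, z}
FOLLOW(A) = {y, z}
FOLLOW(B) = {x, y, z}
FOLLOW(C) = {x, y, z}
FOLLOW(D) = {x, y, z}
FOLLOW(S) = {$, x, y, z}
Therefore, FOLLOW(C) = {x, y, z}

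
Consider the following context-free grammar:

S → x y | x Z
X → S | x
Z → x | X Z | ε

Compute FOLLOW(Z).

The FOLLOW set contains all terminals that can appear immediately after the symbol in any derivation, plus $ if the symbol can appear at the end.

We compute FOLLOW(Z) using the standard algorithm.
FOLLOW(S) starts with {$}.
FIRST(S) = {x}
FIRST(X) = {x}
FIRST(Z) = {x, ε}
FOLLOW(S) = {$, x}
FOLLOW(X) = {$, x}
FOLLOW(Z) = {$, x}
Therefore, FOLLOW(Z) = {$, x}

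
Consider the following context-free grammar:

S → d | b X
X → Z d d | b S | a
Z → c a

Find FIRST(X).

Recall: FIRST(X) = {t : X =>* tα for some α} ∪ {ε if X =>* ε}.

We compute FIRST(X) using the standard algorithm.
FIRST(S) = {b, d}
FIRST(X) = {a, b, c}
FIRST(Z) = {c}
Therefore, FIRST(X) = {a, b, c}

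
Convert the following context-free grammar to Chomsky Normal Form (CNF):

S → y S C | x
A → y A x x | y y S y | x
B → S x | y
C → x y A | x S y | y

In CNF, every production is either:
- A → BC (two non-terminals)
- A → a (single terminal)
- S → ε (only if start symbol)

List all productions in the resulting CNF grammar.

TY → y; S → x; TX → x; A → x; B → y; C → y; S → TY X0; X0 → S C; A → TY X1; X1 → A X2; X2 → TX TX; A → TY X3; X3 → TY X4; X4 → S TY; B → S TX; C → TX X5; X5 → TY A; C → TX X6; X6 → S TY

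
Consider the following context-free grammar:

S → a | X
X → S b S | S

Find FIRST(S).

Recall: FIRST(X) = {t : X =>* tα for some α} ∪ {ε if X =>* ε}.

We compute FIRST(S) using the standard algorithm.
FIRST(S) = {a}
FIRST(X) = {a}
Therefore, FIRST(S) = {a}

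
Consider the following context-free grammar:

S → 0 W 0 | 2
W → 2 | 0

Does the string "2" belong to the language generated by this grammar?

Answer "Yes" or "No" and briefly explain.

Yes - a valid derivation exists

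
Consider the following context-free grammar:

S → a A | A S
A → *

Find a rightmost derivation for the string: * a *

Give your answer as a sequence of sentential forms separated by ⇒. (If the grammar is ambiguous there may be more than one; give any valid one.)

S ⇒ A S ⇒ A a A ⇒ A a * ⇒ * a *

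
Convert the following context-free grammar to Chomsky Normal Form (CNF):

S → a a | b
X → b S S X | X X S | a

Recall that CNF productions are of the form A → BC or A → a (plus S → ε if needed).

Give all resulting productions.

TA → a; S → b; TB → b; X → a; S → TA TA; X → TB X0; X0 → S X1; X1 → S X; X → X X2; X2 → X S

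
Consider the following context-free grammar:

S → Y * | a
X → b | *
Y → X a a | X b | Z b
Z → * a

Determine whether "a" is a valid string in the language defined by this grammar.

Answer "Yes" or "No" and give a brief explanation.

Yes - a valid derivation exists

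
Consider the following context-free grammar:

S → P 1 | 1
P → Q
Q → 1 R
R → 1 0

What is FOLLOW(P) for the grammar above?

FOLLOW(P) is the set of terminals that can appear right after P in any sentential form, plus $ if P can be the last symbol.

We compute FOLLOW(P) using the standard algorithm.
FOLLOW(S) starts with {$}.
FIRST(P) = {1}
FIRST(Q) = {1}
FIRST(R) = {1}
FIRST(S) = {1}
FOLLOW(P) = {1}
FOLLOW(Q) = {1}
FOLLOW(R) = {1}
FOLLOW(S) = {$}
Therefore, FOLLOW(P) = {1}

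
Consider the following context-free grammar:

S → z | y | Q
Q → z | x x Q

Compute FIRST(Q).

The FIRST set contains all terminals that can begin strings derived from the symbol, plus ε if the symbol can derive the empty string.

We compute FIRST(Q) using the standard algorithm.
FIRST(Q) = {x, z}
FIRST(S) = {x, y, z}
Therefore, FIRST(Q) = {x, z}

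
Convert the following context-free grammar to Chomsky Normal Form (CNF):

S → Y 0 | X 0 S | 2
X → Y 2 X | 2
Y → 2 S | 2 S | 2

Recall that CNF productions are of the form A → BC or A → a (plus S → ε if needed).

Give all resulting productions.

T0 → 0; S → 2; T2 → 2; X → 2; Y → 2; S → Y T0; S → X X0; X0 → T0 S; X → Y X1; X1 → T2 X; Y → T2 S; Y → T2 S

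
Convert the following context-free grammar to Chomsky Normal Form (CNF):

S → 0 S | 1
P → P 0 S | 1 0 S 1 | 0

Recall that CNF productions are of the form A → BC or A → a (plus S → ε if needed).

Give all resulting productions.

T0 → 0; S → 1; T1 → 1; P → 0; S → T0 S; P → P X0; X0 → T0 S; P → T1 X1; X1 → T0 X2; X2 → S T1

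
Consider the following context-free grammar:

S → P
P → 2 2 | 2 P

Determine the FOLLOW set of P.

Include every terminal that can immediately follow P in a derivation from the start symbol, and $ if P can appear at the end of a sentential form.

We compute FOLLOW(P) using the standard algorithm.
FOLLOW(S) starts with {$}.
FIRST(P) = {2}
FIRST(S) = {2}
FOLLOW(P) = {$}
FOLLOW(S) = {$}
Therefore, FOLLOW(P) = {$}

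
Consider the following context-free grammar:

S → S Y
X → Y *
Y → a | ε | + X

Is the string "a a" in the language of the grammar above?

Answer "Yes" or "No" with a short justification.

No - no valid derivation exists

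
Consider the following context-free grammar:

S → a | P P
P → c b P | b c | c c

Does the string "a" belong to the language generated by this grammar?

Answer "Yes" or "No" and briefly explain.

Yes - a valid derivation exists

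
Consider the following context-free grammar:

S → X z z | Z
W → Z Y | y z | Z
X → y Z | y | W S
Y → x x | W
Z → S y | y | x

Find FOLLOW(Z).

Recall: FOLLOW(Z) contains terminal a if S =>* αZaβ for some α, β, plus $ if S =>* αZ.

We compute FOLLOW(Z) using the standard algorithm.
FOLLOW(S) starts with {$}.
FIRST(S) = {x, y}
FIRST(W) = {x, y}
FIRST(X) = {x, y}
FIRST(Y) = {x, y}
FIRST(Z) = {x, y}
FOLLOW(S) = {$, y, z}
FOLLOW(W) = {x, y}
FOLLOW(X) = {z}
FOLLOW(Y) = {x, y}
FOLLOW(Z) = {$, x, y, z}
Therefore, FOLLOW(Z) = {$, x, y, z}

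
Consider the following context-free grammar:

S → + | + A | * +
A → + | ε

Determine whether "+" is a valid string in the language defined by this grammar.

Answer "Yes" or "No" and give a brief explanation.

Yes - a valid derivation exists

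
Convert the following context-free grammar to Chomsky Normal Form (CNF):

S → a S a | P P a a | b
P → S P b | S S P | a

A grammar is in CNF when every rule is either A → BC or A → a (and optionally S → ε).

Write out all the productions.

TA → a; S → b; TB → b; P → a; S → TA X0; X0 → S TA; S → P X1; X1 → P X2; X2 → TA TA; P → S X3; X3 → P TB; P → S X4; X4 → S P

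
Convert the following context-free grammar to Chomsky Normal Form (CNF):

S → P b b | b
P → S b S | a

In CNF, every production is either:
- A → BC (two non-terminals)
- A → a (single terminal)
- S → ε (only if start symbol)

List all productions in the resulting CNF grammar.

TB → b; S → b; P → a; S → P X0; X0 → TB TB; P → S X1; X1 → TB S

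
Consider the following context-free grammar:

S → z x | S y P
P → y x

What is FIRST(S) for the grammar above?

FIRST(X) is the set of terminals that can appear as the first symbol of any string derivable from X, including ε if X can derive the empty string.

We compute FIRST(S) using the standard algorithm.
FIRST(P) = {y}
FIRST(S) = {z}
Therefore, FIRST(S) = {z}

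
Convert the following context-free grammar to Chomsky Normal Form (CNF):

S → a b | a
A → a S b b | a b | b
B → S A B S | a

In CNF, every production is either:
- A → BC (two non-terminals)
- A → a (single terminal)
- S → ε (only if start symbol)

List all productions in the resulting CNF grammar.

TA → a; TB → b; S → a; A → b; B → a; S → TA TB; A → TA X0; X0 → S X1; X1 → TB TB; A → TA TB; B → S X2; X2 → A X3; X3 → B S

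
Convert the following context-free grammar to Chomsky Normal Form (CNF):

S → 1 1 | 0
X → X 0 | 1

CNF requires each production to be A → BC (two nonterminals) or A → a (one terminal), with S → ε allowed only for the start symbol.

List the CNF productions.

T1 → 1; S → 0; T0 → 0; X → 1; S → T1 T1; X → X T0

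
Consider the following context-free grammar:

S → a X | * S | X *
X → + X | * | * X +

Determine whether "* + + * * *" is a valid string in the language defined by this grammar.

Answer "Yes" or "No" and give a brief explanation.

No - no valid derivation exists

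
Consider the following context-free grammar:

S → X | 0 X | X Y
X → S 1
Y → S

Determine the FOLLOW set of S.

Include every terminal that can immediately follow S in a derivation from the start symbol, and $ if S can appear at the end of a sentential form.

We compute FOLLOW(S) using the standard algorithm.
FOLLOW(S) starts with {$}.
FIRST(S) = {0}
FIRST(X) = {0}
FIRST(Y) = {0}
FOLLOW(S) = {$, 1}
FOLLOW(X) = {$, 0, 1}
FOLLOW(Y) = {$, 1}
Therefore, FOLLOW(S) = {$, 1}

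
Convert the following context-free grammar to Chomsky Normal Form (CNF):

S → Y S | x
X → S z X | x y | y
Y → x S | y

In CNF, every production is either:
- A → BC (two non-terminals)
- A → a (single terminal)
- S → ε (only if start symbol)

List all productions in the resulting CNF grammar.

S → x; TZ → z; TX → x; TY → y; X → y; Y → y; S → Y S; X → S X0; X0 → TZ X; X → TX TY; Y → TX S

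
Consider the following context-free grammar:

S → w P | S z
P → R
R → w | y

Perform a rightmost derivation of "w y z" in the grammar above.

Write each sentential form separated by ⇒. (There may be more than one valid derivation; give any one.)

S ⇒ S z ⇒ w P z ⇒ w R z ⇒ w y z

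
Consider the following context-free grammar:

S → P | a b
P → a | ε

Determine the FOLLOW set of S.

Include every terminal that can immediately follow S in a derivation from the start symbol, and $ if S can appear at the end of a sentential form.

We compute FOLLOW(S) using the standard algorithm.
FOLLOW(S) starts with {$}.
FIRST(P) = {a, ε}
FIRST(S) = {a, ε}
FOLLOW(P) = {$}
FOLLOW(S) = {$}
Therefore, FOLLOW(S) = {$}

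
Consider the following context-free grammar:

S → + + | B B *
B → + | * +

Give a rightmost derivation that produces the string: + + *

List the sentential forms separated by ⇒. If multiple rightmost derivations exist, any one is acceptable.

S ⇒ B B * ⇒ B + * ⇒ + + *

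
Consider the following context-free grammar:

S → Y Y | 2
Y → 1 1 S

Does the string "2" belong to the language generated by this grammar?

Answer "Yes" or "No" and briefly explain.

Yes - a valid derivation exists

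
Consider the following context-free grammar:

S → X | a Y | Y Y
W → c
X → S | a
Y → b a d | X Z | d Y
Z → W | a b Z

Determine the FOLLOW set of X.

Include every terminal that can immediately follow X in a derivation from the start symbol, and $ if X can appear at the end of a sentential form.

We compute FOLLOW(X) using the standard algorithm.
FOLLOW(S) starts with {$}.
FIRST(S) = {a, b, d}
FIRST(W) = {c}
FIRST(X) = {a, b, d}
FIRST(Y) = {a, b, d}
FIRST(Z) = {a, c}
FOLLOW(S) = {$, a, c}
FOLLOW(W) = {$, a, b, c, d}
FOLLOW(X) = {$, a, c}
FOLLOW(Y) = {$, a, b, c, d}
FOLLOW(Z) = {$, a, b, c, d}
Therefore, FOLLOW(X) = {$, a, c}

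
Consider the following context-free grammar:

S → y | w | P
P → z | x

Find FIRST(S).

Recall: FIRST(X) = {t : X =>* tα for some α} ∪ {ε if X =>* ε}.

We compute FIRST(S) using the standard algorithm.
FIRST(P) = {x, z}
FIRST(S) = {w, x, y, z}
Therefore, FIRST(S) = {w, x, y, z}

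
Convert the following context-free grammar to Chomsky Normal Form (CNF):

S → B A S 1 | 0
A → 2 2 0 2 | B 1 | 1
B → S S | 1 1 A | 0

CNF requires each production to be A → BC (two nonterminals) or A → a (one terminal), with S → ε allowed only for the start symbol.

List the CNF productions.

T1 → 1; S → 0; T2 → 2; T0 → 0; A → 1; B → 0; S → B X0; X0 → A X1; X1 → S T1; A → T2 X2; X2 → T2 X3; X3 → T0 T2; A → B T1; B → S S; B → T1 X4; X4 → T1 A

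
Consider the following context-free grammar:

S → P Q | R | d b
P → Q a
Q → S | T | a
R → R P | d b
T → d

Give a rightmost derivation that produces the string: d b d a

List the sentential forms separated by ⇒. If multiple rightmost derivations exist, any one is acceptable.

S ⇒ R ⇒ R P ⇒ R Q a ⇒ R T a ⇒ R d a ⇒ d b d a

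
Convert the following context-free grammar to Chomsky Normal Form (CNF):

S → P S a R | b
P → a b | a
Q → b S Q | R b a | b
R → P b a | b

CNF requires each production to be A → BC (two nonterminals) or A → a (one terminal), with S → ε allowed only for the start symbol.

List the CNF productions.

TA → a; S → b; TB → b; P → a; Q → b; R → b; S → P X0; X0 → S X1; X1 → TA R; P → TA TB; Q → TB X2; X2 → S Q; Q → R X3; X3 → TB TA; R → P X4; X4 → TB TA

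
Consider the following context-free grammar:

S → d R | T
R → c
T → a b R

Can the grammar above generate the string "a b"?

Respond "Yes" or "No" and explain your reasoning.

No - no valid derivation exists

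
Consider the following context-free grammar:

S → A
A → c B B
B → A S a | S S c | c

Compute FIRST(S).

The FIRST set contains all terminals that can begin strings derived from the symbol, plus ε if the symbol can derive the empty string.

We compute FIRST(S) using the standard algorithm.
FIRST(A) = {c}
FIRST(B) = {c}
FIRST(S) = {c}
Therefore, FIRST(S) = {c}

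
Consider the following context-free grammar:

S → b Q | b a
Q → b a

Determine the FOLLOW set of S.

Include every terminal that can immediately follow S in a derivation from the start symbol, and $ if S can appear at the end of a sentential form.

We compute FOLLOW(S) using the standard algorithm.
FOLLOW(S) starts with {$}.
FIRST(Q) = {b}
FIRST(S) = {b}
FOLLOW(Q) = {$}
FOLLOW(S) = {$}
Therefore, FOLLOW(S) = {$}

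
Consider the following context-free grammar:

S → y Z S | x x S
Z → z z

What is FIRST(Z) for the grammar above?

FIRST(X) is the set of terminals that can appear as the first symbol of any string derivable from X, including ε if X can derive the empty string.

We compute FIRST(Z) using the standard algorithm.
FIRST(S) = {x, y}
FIRST(Z) = {z}
Therefore, FIRST(Z) = {z}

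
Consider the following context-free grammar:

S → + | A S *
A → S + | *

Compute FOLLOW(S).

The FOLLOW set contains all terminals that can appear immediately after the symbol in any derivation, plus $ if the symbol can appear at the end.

We compute FOLLOW(S) using the standard algorithm.
FOLLOW(S) starts with {$}.
FIRST(A) = {*, +}
FIRST(S) = {*, +}
FOLLOW(A) = {*, +}
FOLLOW(S) = {$, *, +}
Therefore, FOLLOW(S) = {$, *, +}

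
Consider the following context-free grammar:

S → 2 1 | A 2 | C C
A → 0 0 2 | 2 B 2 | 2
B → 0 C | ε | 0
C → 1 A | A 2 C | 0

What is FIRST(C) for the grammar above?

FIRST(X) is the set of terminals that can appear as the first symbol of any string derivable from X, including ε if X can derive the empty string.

We compute FIRST(C) using the standard algorithm.
FIRST(A) = {0, 2}
FIRST(B) = {0, ε}
FIRST(C) = {0, 1, 2}
FIRST(S) = {0, 1, 2}
Therefore, FIRST(C) = {0, 1, 2}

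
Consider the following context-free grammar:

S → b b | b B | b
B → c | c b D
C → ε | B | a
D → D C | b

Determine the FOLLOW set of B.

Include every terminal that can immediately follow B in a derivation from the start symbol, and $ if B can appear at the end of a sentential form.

We compute FOLLOW(B) using the standard algorithm.
FOLLOW(S) starts with {$}.
FIRST(B) = {c}
FIRST(C) = {a, c, ε}
FIRST(D) = {b}
FIRST(S) = {b}
FOLLOW(B) = {$, a, c}
FOLLOW(C) = {$, a, c}
FOLLOW(D) = {$, a, c}
FOLLOW(S) = {$}
Therefore, FOLLOW(B) = {$, a, c}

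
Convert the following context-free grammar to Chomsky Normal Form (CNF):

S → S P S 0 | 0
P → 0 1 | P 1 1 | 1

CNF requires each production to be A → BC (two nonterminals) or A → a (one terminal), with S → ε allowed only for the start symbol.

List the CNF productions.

T0 → 0; S → 0; T1 → 1; P → 1; S → S X0; X0 → P X1; X1 → S T0; P → T0 T1; P → P X2; X2 → T1 T1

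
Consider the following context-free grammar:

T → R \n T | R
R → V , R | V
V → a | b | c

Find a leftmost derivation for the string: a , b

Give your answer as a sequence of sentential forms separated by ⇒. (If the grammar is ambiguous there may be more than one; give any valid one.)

T ⇒ R ⇒ V , R ⇒ a , R ⇒ a , V ⇒ a , b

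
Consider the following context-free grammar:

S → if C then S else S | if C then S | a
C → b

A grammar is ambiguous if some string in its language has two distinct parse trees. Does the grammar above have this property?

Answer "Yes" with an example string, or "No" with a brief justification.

Yes - the string 'if b then a else if b then if b then a else a' has two distinct parse trees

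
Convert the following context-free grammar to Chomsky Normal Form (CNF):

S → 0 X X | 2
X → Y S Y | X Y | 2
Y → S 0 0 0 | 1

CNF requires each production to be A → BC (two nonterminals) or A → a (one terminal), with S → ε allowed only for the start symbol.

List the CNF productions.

T0 → 0; S → 2; X → 2; Y → 1; S → T0 X0; X0 → X X; X → Y X1; X1 → S Y; X → X Y; Y → S X2; X2 → T0 X3; X3 → T0 T0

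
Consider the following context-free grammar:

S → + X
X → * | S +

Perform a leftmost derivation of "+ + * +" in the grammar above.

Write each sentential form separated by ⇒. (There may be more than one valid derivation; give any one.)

S ⇒ + X ⇒ + S + ⇒ + + X + ⇒ + + * +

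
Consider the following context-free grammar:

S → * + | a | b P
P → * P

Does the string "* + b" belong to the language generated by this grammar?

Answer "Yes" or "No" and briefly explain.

No - no valid derivation exists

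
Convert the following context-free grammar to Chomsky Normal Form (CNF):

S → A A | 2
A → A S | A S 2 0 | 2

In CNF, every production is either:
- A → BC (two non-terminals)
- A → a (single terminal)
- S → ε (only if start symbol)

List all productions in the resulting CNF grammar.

S → 2; T2 → 2; T0 → 0; A → 2; S → A A; A → A S; A → A X0; X0 → S X1; X1 → T2 T0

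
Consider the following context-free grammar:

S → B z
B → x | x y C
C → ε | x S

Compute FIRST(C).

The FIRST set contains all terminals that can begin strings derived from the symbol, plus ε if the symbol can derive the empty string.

We compute FIRST(C) using the standard algorithm.
FIRST(B) = {x}
FIRST(C) = {x, ε}
FIRST(S) = {x}
Therefore, FIRST(C) = {x, ε}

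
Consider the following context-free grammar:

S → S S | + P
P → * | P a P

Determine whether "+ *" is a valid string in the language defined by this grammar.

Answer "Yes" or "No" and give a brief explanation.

Yes - a valid derivation exists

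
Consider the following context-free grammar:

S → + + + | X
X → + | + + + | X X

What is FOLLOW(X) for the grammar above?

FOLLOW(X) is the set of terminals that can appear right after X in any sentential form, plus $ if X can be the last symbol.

We compute FOLLOW(X) using the standard algorithm.
FOLLOW(S) starts with {$}.
FIRST(S) = {+}
FIRST(X) = {+}
FOLLOW(S) = {$}
FOLLOW(X) = {$, +}
Therefore, FOLLOW(X) = {$, +}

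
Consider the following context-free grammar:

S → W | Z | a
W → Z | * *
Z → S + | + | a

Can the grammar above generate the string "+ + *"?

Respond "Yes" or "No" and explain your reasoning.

No - no valid derivation exists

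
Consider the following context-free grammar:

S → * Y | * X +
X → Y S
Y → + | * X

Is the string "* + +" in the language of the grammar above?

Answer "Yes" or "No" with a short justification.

No - no valid derivation exists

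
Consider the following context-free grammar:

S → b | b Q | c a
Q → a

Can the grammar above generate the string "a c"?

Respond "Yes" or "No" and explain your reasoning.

No - no valid derivation exists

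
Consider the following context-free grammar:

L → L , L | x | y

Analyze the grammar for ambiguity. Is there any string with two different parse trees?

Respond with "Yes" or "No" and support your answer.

Yes - the string 'y , x , y , y , x , x' has two distinct parse trees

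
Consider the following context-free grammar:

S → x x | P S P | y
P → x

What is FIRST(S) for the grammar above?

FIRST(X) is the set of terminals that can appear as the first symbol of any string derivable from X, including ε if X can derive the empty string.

We compute FIRST(S) using the standard algorithm.
FIRST(P) = {x}
FIRST(S) = {x, y}
Therefore, FIRST(S) = {x, y}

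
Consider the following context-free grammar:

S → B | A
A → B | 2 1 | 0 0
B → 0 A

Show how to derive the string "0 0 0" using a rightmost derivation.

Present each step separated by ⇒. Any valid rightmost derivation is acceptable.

S ⇒ B ⇒ 0 A ⇒ 0 0 0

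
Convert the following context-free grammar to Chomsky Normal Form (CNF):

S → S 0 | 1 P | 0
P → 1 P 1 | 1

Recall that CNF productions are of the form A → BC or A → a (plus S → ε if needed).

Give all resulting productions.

T0 → 0; T1 → 1; S → 0; P → 1; S → S T0; S → T1 P; P → T1 X0; X0 → P T1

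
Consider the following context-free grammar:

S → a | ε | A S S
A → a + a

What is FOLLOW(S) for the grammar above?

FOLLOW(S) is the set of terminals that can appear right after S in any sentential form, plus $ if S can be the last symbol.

We compute FOLLOW(S) using the standard algorithm.
FOLLOW(S) starts with {$}.
FIRST(A) = {a}
FIRST(S) = {a, ε}
FOLLOW(A) = {$, a}
FOLLOW(S) = {$, a}
Therefore, FOLLOW(S) = {$, a}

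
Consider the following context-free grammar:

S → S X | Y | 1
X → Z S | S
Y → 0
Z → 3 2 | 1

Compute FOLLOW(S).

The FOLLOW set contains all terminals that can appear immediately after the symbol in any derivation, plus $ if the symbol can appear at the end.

We compute FOLLOW(S) using the standard algorithm.
FOLLOW(S) starts with {$}.
FIRST(S) = {0, 1}
FIRST(X) = {0, 1, 3}
FIRST(Y) = {0}
FIRST(Z) = {1, 3}
FOLLOW(S) = {$, 0, 1, 3}
FOLLOW(X) = {$, 0, 1, 3}
FOLLOW(Y) = {$, 0, 1, 3}
FOLLOW(Z) = {0, 1}
Therefore, FOLLOW(S) = {$, 0, 1, 3}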